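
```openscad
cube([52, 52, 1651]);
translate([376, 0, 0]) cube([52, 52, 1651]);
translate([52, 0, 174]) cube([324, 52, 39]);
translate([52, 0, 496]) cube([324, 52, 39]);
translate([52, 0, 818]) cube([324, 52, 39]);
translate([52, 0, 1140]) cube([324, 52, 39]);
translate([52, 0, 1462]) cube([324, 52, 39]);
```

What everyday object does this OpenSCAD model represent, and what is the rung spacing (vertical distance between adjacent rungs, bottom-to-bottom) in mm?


A ladder. The rung spacing is 322 mm.

Two tall 52×52 posts with 5 short bars between them — a ladder. Adjacent rungs sit at z = 174 and z = 496, so the spacing is 496 − 174 = 322 mm.


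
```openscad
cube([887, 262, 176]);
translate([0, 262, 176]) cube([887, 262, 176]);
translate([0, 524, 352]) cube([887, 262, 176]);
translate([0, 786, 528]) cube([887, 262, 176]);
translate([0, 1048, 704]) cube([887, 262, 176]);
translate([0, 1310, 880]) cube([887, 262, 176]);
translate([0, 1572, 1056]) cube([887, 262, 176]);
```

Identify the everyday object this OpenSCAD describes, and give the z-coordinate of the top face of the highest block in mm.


A staircase. The total rise is 1232 mm.

7 identical blocks, each offset up and back from the previous — a staircase. Each step is 176 mm tall and there are 7 of them, so the total rise is 7 × 176 = 1232 mm.


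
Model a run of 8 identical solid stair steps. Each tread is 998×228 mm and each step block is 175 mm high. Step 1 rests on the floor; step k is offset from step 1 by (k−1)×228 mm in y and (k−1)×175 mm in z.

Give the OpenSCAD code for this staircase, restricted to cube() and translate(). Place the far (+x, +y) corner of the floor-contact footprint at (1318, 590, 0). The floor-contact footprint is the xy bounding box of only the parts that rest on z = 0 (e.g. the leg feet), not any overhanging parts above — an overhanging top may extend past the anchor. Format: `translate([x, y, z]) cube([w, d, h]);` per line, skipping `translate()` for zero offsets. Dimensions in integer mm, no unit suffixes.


translate([320, 362, 0]) cube([998, 228, 175]);
translate([320, 590, 175]) cube([998, 228, 175]);
translate([320, 818, 350]) cube([998, 228, 175]);
translate([320, 1046, 525]) cube([998, 228, 175]);
translate([320, 1274, 700]) cube([998, 228, 175]);
translate([320, 1502, 875]) cube([998, 228, 175]);
translate([320, 1730, 1050]) cube([998, 228, 175]);
translate([320, 1958, 1225]) cube([998, 228, 175]);


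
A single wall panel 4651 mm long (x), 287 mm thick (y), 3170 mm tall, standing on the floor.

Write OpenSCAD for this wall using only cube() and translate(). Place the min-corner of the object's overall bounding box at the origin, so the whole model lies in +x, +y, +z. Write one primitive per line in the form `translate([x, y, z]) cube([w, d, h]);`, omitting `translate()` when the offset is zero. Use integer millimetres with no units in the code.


cube([4651, 287, 3170]);


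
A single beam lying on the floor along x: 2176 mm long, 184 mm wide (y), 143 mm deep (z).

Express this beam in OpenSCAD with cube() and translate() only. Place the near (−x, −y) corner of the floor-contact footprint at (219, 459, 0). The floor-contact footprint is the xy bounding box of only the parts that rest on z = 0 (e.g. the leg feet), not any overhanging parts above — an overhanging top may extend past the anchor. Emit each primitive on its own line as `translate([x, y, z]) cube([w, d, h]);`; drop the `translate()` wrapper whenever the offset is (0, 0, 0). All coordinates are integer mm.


translate([219, 459, 0]) cube([2176, 184, 143]);


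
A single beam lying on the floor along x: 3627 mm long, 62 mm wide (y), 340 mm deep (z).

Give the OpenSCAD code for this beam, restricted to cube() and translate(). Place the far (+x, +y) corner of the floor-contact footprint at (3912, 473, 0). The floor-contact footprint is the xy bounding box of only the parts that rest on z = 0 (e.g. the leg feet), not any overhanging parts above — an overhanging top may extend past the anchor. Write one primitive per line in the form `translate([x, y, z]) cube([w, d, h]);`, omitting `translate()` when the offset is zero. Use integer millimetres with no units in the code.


translate([285, 411, 0]) cube([3627, 62, 340]);


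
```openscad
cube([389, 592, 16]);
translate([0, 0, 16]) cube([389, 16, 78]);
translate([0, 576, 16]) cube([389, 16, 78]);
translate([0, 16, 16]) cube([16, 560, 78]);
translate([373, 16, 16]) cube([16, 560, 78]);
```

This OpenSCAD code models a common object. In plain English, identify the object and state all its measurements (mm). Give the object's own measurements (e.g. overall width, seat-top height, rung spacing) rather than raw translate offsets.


An open-topped rectangular box: outside dimensions 389×592×94 mm, with a uniform wall and base thickness of 16 mm. The base is a full 389×592 slab on the floor; four walls sit on top of the base. The front and back walls (the −y and +y sides) span the full width; the two side walls fit between them.


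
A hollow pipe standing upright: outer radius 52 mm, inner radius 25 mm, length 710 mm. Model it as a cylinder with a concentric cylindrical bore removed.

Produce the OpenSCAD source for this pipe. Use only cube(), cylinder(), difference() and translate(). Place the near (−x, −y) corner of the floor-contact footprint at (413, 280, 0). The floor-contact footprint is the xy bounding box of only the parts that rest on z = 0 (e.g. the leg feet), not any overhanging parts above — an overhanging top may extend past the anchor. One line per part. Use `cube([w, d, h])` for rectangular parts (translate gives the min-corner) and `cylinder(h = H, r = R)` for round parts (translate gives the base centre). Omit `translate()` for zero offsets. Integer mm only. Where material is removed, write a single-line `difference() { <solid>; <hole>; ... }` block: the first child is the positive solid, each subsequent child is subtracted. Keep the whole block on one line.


difference() { translate([465, 332, 0]) cylinder(h = 710, r = 52); translate([465, 332, 0]) cylinder(h = 710, r = 25); }


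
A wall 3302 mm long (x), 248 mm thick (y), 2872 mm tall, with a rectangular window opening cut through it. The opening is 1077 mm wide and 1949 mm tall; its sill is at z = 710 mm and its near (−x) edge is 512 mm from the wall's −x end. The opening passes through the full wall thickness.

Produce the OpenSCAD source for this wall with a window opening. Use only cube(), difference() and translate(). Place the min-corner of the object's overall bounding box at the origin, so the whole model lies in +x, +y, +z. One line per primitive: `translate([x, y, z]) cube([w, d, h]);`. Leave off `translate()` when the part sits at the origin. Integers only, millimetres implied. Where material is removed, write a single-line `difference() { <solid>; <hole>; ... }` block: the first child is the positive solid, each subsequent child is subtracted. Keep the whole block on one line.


difference() { cube([3302, 248, 2872]); translate([512, 0, 710]) cube([1077, 248, 1949]); }


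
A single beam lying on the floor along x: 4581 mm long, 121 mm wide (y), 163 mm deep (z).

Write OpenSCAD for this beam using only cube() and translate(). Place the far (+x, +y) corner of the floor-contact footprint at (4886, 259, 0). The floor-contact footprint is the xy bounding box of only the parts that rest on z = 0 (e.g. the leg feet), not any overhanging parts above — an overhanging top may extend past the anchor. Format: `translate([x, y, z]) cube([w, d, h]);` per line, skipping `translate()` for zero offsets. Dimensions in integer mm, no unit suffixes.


translate([305, 138, 0]) cube([4581, 121, 163]);


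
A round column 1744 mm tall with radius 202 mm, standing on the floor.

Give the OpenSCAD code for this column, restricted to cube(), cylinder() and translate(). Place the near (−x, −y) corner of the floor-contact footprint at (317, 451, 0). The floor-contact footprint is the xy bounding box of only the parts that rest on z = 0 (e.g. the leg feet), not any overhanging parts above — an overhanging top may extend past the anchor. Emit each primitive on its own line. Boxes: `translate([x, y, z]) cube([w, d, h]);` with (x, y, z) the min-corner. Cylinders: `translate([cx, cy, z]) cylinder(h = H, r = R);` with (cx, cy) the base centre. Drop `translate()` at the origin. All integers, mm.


translate([519, 653, 0]) cylinder(h = 1744, r = 202);


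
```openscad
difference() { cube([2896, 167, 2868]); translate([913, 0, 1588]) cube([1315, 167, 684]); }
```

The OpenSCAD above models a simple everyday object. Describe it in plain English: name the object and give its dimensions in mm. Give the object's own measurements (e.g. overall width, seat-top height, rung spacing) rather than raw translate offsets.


A wall 2896 mm long (x), 167 mm thick (y), 2868 mm tall, with a rectangular window opening cut through it. The opening is 1315 mm wide and 684 mm tall; its sill is at z = 1588 mm and its near (−x) edge is 913 mm from the wall's −x end. The opening passes through the full wall thickness.


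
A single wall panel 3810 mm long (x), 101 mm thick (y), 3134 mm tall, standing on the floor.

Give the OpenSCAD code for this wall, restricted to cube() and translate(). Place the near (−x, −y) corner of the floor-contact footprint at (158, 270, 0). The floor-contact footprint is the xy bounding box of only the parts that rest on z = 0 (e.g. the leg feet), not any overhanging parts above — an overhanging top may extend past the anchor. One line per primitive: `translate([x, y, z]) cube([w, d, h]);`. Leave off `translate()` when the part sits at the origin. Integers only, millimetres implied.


translate([158, 270, 0]) cube([3810, 101, 3134]);


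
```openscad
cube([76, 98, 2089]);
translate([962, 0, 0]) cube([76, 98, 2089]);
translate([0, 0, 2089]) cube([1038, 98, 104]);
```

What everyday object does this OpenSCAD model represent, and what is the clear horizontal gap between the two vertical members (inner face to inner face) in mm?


A door frame. The clear opening width is 886 mm.

Two 2089 mm tall posts with a header on top — a door frame. The left jamb is 76 mm wide at x = 0; the right jamb starts at x = 962. The clear opening is 962 − 76 = 886 mm.


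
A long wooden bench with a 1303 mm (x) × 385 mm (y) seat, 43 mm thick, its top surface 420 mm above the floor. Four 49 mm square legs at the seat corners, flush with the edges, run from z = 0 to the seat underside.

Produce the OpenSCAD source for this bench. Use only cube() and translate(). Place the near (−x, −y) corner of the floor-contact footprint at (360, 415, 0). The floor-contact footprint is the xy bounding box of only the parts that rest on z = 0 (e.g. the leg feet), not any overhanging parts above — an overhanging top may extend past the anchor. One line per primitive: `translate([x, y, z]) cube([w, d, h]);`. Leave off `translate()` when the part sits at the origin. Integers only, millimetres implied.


translate([360, 415, 377]) cube([1303, 385, 43]);
translate([360, 415, 0]) cube([49, 49, 377]);
translate([360, 751, 0]) cube([49, 49, 377]);
translate([1614, 415, 0]) cube([49, 49, 377]);
translate([1614, 751, 0]) cube([49, 49, 377]);


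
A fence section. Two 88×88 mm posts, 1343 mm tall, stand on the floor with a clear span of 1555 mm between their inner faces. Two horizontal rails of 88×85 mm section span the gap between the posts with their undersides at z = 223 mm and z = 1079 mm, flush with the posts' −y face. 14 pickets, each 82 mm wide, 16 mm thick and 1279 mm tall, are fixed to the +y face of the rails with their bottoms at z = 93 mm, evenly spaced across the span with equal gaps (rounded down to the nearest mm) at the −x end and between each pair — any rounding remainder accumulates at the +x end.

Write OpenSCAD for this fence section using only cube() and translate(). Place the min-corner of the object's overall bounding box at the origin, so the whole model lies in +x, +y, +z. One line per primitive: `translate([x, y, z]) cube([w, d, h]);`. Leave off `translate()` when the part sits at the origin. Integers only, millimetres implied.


cube([88, 88, 1343]);
translate([1643, 0, 0]) cube([88, 88, 1343]);
translate([88, 0, 223]) cube([1555, 88, 85]);
translate([88, 0, 1079]) cube([1555, 88, 85]);
translate([115, 88, 93]) cube([82, 16, 1279]);
translate([224, 88, 93]) cube([82, 16, 1279]);
translate([333, 88, 93]) cube([82, 16, 1279]);
translate([442, 88, 93]) cube([82, 16, 1279]);
translate([551, 88, 93]) cube([82, 16, 1279]);
translate([660, 88, 93]) cube([82, 16, 1279]);
translate([769, 88, 93]) cube([82, 16, 1279]);
translate([878, 88, 93]) cube([82, 16, 1279]);
translate([987, 88, 93]) cube([82, 16, 1279]);
translate([1096, 88, 93]) cube([82, 16, 1279]);
translate([1205, 88, 93]) cube([82, 16, 1279]);
translate([1314, 88, 93]) cube([82, 16, 1279]);
translate([1423, 88, 93]) cube([82, 16, 1279]);
translate([1532, 88, 93]) cube([82, 16, 1279]);


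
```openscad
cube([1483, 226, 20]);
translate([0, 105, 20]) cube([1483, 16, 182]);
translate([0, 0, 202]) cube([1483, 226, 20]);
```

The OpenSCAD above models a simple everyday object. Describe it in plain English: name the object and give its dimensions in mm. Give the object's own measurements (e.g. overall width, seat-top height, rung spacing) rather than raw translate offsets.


An I-beam lying along x, 1483 mm long. Overall section height 222 mm. Two flanges 226 mm wide (y) and 20 mm thick, one on the floor and one at the top; a web 16 mm thick runs between them, centred on the flange width.


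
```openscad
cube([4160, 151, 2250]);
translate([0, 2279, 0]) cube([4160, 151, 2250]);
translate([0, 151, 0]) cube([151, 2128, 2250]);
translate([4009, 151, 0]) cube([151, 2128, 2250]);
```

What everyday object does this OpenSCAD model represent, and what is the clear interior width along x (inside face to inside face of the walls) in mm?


A house (or room) frame. The interior width is 3858 mm.

Four 2250 mm walls enclosing a rectangle with no floor or roof — a room or house frame. Outside width is 4160 mm and wall thickness is 151 mm, so the interior width is 4160 − 2 × 151 = 3858 mm.


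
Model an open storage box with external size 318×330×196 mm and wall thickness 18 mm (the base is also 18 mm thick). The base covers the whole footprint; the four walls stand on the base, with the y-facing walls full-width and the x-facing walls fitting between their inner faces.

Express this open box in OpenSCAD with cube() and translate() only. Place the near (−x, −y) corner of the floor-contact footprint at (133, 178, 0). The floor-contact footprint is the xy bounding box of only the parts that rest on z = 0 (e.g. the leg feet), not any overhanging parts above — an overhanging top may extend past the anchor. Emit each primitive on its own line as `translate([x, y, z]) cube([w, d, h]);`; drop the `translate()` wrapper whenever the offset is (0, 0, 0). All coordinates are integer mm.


translate([133, 178, 0]) cube([318, 330, 18]);
translate([133, 178, 18]) cube([318, 18, 178]);
translate([133, 490, 18]) cube([318, 18, 178]);
translate([133, 196, 18]) cube([18, 294, 178]);
translate([433, 196, 18]) cube([18, 294, 178]);


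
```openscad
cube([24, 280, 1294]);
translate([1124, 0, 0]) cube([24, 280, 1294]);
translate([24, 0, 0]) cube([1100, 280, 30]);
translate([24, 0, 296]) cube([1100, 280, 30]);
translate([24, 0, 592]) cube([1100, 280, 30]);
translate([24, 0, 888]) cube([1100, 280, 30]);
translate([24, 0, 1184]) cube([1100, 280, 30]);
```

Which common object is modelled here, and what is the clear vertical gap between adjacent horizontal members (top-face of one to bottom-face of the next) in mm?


A bookshelf. The clear shelf gap is 266 mm.

Two tall side panels with 5 horizontal boards between them — a bookshelf. The first two shelf undersides are at z = 0 and z = 296; with shelf thickness 30, the clear gap is 296 − 0 − 30 = 266 mm.


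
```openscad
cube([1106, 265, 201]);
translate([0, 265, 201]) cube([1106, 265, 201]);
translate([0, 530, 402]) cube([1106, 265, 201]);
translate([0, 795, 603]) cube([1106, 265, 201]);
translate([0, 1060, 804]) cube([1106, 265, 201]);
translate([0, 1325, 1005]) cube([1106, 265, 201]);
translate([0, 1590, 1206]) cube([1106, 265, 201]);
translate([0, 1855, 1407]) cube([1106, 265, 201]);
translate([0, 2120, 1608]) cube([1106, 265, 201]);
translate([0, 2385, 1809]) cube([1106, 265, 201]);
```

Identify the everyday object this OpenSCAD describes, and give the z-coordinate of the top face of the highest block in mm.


A staircase. The total rise is 2010 mm.

10 identical blocks, each offset up and back from the previous — a staircase. Each step is 201 mm tall and there are 10 of them, so the total rise is 10 × 201 = 2010 mm.


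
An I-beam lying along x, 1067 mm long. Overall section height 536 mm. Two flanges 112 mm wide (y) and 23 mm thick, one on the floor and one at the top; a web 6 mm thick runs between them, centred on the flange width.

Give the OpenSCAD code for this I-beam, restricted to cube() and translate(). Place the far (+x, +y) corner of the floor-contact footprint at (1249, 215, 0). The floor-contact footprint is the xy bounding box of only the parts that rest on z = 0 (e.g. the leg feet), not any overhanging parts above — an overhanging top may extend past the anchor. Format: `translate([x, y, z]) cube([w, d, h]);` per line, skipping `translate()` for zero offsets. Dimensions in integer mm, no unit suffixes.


translate([182, 103, 0]) cube([1067, 112, 23]);
translate([182, 156, 23]) cube([1067, 6, 490]);
translate([182, 103, 513]) cube([1067, 112, 23]);


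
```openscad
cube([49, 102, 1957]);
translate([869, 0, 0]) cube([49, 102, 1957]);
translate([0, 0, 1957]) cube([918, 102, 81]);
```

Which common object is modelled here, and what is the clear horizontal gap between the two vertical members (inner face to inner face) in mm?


A door frame. The clear opening width is 820 mm.

Two 1957 mm tall posts with a header on top — a door frame. The left jamb is 49 mm wide at x = 0; the right jamb starts at x = 869. The clear opening is 869 − 49 = 820 mm.


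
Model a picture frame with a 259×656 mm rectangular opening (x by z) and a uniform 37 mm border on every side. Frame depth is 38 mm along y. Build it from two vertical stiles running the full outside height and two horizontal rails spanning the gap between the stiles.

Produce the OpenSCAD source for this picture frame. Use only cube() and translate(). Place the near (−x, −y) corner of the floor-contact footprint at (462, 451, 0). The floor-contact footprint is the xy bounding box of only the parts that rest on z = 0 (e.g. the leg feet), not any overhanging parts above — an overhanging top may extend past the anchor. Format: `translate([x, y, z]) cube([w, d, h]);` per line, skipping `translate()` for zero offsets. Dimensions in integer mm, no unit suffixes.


translate([462, 451, 0]) cube([37, 38, 730]);
translate([758, 451, 0]) cube([37, 38, 730]);
translate([499, 451, 0]) cube([259, 38, 37]);
translate([499, 451, 693]) cube([259, 38, 37]);


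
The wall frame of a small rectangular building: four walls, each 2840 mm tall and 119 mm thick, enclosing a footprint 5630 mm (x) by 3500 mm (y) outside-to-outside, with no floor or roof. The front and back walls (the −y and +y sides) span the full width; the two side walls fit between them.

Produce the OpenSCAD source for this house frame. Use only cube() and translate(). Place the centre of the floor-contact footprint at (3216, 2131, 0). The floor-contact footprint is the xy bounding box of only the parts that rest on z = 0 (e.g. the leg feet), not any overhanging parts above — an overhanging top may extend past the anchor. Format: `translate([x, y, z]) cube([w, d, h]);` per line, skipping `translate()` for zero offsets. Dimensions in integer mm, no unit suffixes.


translate([401, 381, 0]) cube([5630, 119, 2840]);
translate([401, 3762, 0]) cube([5630, 119, 2840]);
translate([401, 500, 0]) cube([119, 3262, 2840]);
translate([5912, 500, 0]) cube([119, 3262, 2840]);


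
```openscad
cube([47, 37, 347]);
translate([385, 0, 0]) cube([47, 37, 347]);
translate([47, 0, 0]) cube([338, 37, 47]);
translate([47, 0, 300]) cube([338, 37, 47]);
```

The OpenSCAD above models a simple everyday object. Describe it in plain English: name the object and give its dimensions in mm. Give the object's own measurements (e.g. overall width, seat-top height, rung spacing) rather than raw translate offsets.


A rectangular picture frame lying in the x–z plane (depth along y). The opening is 338 mm wide (x) by 253 mm tall (z), surrounded by a border 47 mm wide on all four sides. The frame is 37 mm deep and is made of two full-height vertical stiles with two horizontal rails fitted between them.


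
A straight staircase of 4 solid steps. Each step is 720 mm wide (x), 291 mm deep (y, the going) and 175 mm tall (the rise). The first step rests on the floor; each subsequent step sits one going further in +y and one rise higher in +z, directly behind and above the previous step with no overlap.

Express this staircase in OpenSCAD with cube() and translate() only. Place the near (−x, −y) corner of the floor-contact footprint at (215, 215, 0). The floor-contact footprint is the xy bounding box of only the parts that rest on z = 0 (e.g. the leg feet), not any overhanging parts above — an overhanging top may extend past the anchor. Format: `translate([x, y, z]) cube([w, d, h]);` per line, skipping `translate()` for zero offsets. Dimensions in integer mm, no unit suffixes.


translate([215, 215, 0]) cube([720, 291, 175]);
translate([215, 506, 175]) cube([720, 291, 175]);
translate([215, 797, 350]) cube([720, 291, 175]);
translate([215, 1088, 525]) cube([720, 291, 175]);


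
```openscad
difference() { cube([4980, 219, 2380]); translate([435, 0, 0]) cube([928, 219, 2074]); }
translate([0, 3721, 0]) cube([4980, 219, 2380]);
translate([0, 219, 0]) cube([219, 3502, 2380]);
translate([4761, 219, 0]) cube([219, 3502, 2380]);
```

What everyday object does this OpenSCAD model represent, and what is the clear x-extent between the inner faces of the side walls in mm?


A single room. The interior width is 4542 mm.

Four walls enclosing a rectangle with a door in the front wall — a room. Outside width 4980 minus two 219 mm walls gives 4542 mm.


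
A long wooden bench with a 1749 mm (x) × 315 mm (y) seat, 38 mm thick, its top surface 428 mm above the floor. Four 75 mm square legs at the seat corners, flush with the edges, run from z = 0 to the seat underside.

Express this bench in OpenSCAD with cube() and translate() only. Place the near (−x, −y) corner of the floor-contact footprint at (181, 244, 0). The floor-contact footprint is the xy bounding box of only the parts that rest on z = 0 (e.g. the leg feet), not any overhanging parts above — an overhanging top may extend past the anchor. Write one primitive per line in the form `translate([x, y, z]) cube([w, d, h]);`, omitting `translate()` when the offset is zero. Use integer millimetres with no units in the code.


translate([181, 244, 390]) cube([1749, 315, 38]);
translate([181, 244, 0]) cube([75, 75, 390]);
translate([181, 484, 0]) cube([75, 75, 390]);
translate([1855, 244, 0]) cube([75, 75, 390]);
translate([1855, 484, 0]) cube([75, 75, 390]);


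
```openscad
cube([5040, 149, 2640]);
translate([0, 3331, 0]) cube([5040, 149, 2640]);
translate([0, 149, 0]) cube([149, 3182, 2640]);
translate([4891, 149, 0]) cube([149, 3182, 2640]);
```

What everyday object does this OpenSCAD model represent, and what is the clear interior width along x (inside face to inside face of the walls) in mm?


A house (or room) frame. The interior width is 4742 mm.

Four 2640 mm walls enclosing a rectangle with no floor or roof — a room or house frame. Outside width is 5040 mm and wall thickness is 149 mm, so the interior width is 5040 − 2 × 149 = 4742 mm.


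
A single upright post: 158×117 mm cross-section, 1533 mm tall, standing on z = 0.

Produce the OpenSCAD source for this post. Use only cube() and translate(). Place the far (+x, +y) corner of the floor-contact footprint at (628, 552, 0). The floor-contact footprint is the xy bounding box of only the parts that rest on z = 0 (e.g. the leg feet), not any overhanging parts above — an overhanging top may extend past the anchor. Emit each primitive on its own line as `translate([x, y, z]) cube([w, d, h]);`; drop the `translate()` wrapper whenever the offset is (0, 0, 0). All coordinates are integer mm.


translate([470, 435, 0]) cube([158, 117, 1533]);


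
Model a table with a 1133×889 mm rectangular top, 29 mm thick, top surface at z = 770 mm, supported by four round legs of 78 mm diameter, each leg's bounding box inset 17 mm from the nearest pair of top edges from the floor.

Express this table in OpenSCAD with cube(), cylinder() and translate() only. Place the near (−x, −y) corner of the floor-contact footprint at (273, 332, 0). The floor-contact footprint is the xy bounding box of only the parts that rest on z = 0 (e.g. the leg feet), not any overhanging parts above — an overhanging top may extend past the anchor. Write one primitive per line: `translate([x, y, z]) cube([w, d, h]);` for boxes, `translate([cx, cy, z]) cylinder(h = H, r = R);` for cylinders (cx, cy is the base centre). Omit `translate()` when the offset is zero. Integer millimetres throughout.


translate([256, 315, 741]) cube([1133, 889, 29]);
translate([312, 371, 0]) cylinder(h = 741, r = 39);
translate([1333, 371, 0]) cylinder(h = 741, r = 39);
translate([312, 1148, 0]) cylinder(h = 741, r = 39);
translate([1333, 1148, 0]) cylinder(h = 741, r = 39);


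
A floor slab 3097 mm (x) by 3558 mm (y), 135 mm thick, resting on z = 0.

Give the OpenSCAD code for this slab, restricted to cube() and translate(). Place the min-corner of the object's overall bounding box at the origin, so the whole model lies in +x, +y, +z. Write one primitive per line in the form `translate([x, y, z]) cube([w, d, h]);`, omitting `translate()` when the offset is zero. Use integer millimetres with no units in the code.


cube([3097, 3558, 135]);


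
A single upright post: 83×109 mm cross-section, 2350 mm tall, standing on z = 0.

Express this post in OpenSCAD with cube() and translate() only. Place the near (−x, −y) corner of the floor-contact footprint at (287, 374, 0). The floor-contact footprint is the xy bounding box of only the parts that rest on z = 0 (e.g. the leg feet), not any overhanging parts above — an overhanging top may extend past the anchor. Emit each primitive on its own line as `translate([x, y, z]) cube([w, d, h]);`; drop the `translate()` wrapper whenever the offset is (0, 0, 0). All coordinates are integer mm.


translate([287, 374, 0]) cube([83, 109, 2350]);


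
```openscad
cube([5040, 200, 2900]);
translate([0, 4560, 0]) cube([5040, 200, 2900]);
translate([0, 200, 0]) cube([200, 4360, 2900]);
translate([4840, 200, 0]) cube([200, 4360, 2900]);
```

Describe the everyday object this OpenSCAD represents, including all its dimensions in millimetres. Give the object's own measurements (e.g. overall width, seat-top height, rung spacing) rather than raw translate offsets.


The wall frame of a small rectangular building: four walls, each 2900 mm tall and 200 mm thick, enclosing a footprint 5040 mm (x) by 4760 mm (y) outside-to-outside, with no floor or roof. The front and back walls (the −y and +y sides) span the full width; the two side walls fit between them.


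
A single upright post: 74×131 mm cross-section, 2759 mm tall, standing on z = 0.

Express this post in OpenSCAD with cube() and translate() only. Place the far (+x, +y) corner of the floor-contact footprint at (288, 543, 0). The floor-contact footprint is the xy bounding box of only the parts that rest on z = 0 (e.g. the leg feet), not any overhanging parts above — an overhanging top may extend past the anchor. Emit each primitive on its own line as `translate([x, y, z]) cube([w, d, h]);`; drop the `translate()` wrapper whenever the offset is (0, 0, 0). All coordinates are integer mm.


translate([214, 412, 0]) cube([74, 131, 2759]);


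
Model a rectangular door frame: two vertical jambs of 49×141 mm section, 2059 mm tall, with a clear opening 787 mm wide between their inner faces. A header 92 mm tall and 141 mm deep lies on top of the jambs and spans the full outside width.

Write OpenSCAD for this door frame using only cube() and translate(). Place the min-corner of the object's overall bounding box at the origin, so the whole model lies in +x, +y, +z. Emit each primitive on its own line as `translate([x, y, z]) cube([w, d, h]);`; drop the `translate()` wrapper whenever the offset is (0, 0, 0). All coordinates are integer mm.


cube([49, 141, 2059]);
translate([836, 0, 0]) cube([49, 141, 2059]);
translate([0, 0, 2059]) cube([885, 141, 92]);


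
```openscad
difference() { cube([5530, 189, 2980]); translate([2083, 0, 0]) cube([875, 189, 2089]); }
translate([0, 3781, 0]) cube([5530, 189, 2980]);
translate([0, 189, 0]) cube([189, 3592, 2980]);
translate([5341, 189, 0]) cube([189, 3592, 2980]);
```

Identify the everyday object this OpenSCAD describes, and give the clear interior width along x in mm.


A single room. The interior width is 5152 mm.

Four walls enclosing a rectangle with a door in the front wall — a room. Outside width 5530 minus two 189 mm walls gives 5152 mm.


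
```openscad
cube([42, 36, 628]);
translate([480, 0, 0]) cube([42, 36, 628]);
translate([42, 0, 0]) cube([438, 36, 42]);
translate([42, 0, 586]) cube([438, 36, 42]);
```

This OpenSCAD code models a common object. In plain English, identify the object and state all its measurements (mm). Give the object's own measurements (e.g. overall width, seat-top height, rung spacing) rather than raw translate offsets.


A rectangular picture frame lying in the x–z plane (depth along y). The opening is 438 mm wide (x) by 544 mm tall (z), surrounded by a border 42 mm wide on all four sides. The frame is 36 mm deep and is made of two full-height vertical stiles with two horizontal rails fitted between them.


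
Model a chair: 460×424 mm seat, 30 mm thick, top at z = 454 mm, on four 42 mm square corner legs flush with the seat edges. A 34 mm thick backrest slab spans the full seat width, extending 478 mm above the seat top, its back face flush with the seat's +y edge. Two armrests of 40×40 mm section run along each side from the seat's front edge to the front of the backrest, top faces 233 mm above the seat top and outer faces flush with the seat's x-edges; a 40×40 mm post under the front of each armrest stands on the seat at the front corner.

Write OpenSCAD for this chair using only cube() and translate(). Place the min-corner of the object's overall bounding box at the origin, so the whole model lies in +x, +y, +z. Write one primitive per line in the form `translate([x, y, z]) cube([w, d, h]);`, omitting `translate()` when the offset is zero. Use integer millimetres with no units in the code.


translate([0, 0, 424]) cube([460, 424, 30]);
cube([42, 42, 424]);
translate([418, 0, 0]) cube([42, 42, 424]);
translate([0, 382, 0]) cube([42, 42, 424]);
translate([418, 382, 0]) cube([42, 42, 424]);
translate([0, 390, 454]) cube([460, 34, 478]);
translate([0, 0, 647]) cube([40, 390, 40]);
translate([420, 0, 647]) cube([40, 390, 40]);
translate([0, 0, 454]) cube([40, 40, 193]);
translate([420, 0, 454]) cube([40, 40, 193]);


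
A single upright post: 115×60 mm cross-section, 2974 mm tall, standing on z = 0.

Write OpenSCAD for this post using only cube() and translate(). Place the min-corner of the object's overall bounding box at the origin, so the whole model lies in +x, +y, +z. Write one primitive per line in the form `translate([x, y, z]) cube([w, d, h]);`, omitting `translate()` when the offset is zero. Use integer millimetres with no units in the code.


cube([115, 60, 2974]);


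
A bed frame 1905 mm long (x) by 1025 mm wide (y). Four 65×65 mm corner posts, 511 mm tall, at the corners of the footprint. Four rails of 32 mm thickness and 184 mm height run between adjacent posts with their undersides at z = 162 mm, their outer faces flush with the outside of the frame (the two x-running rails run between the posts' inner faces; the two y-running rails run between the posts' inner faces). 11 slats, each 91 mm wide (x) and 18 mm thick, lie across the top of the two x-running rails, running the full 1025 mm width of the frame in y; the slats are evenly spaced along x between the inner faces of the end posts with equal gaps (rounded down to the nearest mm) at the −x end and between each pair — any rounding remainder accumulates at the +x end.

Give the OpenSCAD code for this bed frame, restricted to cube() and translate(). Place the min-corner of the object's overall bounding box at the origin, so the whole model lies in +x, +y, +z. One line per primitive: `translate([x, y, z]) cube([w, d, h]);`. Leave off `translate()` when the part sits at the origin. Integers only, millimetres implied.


cube([65, 65, 511]);
translate([0, 960, 0]) cube([65, 65, 511]);
translate([1840, 0, 0]) cube([65, 65, 511]);
translate([1840, 960, 0]) cube([65, 65, 511]);
translate([65, 0, 162]) cube([1775, 32, 184]);
translate([65, 993, 162]) cube([1775, 32, 184]);
translate([0, 65, 162]) cube([32, 895, 184]);
translate([1873, 65, 162]) cube([32, 895, 184]);
translate([129, 0, 346]) cube([91, 1025, 18]);
translate([284, 0, 346]) cube([91, 1025, 18]);
translate([439, 0, 346]) cube([91, 1025, 18]);
translate([594, 0, 346]) cube([91, 1025, 18]);
translate([749, 0, 346]) cube([91, 1025, 18]);
translate([904, 0, 346]) cube([91, 1025, 18]);
translate([1059, 0, 346]) cube([91, 1025, 18]);
translate([1214, 0, 346]) cube([91, 1025, 18]);
translate([1369, 0, 346]) cube([91, 1025, 18]);
translate([1524, 0, 346]) cube([91, 1025, 18]);
translate([1679, 0, 346]) cube([91, 1025, 18]);


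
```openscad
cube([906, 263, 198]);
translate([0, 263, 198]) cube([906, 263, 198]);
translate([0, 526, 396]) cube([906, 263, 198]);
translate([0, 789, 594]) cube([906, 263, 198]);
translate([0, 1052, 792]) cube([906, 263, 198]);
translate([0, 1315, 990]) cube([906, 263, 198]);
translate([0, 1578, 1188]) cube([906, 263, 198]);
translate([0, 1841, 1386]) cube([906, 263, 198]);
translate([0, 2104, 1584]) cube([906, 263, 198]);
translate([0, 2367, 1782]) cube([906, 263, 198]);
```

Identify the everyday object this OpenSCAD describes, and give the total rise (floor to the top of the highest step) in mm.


A staircase. The total rise is 1980 mm.

10 identical blocks, each offset up and back from the previous — a staircase. Each step is 198 mm tall and there are 10 of them, so the total rise is 10 × 198 = 1980 mm.


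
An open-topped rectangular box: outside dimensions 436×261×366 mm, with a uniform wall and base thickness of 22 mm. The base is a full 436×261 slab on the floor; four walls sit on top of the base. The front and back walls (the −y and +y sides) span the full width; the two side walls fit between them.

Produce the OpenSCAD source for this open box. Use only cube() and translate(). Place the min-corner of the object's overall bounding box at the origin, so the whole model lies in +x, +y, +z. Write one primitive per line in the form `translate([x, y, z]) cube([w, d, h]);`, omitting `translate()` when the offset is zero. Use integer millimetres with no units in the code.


cube([436, 261, 22]);
translate([0, 0, 22]) cube([436, 22, 344]);
translate([0, 239, 22]) cube([436, 22, 344]);
translate([0, 22, 22]) cube([22, 217, 344]);
translate([414, 22, 22]) cube([22, 217, 344]);


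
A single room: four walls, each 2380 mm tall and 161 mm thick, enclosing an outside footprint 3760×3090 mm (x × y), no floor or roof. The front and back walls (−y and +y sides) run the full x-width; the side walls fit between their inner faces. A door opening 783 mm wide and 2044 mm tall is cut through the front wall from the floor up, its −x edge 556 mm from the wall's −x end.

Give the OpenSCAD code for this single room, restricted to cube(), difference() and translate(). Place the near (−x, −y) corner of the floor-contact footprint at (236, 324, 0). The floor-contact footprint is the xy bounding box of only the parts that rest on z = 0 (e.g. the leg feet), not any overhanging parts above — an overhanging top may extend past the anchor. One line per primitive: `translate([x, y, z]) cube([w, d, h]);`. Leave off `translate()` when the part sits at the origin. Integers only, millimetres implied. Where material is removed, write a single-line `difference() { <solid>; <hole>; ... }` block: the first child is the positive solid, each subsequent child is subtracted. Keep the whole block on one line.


difference() { translate([236, 324, 0]) cube([3760, 161, 2380]); translate([792, 324, 0]) cube([783, 161, 2044]); }
translate([236, 3253, 0]) cube([3760, 161, 2380]);
translate([236, 485, 0]) cube([161, 2768, 2380]);
translate([3835, 485, 0]) cube([161, 2768, 2380]);


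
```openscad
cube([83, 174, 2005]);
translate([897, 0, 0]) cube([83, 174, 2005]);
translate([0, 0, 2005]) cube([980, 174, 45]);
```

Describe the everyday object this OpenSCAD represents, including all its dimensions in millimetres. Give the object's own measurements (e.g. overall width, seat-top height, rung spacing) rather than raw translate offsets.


A door frame. The clear opening is 814 mm wide and 2005 mm high. Two 83 mm wide jambs, 174 mm deep, stand either side of the opening from the floor to the top of the opening. A 45 mm thick head sits across the top of both jambs, spanning the full outside width of the frame.


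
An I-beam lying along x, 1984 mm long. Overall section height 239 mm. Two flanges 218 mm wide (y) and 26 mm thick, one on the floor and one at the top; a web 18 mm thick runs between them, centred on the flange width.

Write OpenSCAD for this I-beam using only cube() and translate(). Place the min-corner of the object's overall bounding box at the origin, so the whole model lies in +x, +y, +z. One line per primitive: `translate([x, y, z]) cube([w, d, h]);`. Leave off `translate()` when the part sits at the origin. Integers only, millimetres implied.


cube([1984, 218, 26]);
translate([0, 100, 26]) cube([1984, 18, 187]);
translate([0, 0, 213]) cube([1984, 218, 26]);


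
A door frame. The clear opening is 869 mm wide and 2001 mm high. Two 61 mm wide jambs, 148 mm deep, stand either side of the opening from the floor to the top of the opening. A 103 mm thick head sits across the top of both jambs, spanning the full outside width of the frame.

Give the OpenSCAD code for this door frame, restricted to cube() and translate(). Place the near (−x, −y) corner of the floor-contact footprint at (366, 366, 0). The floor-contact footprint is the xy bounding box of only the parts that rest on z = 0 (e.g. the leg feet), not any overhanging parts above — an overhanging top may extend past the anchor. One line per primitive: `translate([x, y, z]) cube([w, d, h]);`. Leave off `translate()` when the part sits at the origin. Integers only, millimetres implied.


translate([366, 366, 0]) cube([61, 148, 2001]);
translate([1296, 366, 0]) cube([61, 148, 2001]);
translate([366, 366, 2001]) cube([991, 148, 103]);


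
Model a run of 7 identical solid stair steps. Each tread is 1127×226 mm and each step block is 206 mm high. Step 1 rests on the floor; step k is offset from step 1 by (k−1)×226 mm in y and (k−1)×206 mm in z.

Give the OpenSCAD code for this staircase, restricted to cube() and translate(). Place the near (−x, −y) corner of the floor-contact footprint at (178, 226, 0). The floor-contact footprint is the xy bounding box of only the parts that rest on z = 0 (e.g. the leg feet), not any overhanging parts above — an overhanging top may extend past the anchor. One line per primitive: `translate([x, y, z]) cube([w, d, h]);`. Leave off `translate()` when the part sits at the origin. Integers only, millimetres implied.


translate([178, 226, 0]) cube([1127, 226, 206]);
translate([178, 452, 206]) cube([1127, 226, 206]);
translate([178, 678, 412]) cube([1127, 226, 206]);
translate([178, 904, 618]) cube([1127, 226, 206]);
translate([178, 1130, 824]) cube([1127, 226, 206]);
translate([178, 1356, 1030]) cube([1127, 226, 206]);
translate([178, 1582, 1236]) cube([1127, 226, 206]);
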